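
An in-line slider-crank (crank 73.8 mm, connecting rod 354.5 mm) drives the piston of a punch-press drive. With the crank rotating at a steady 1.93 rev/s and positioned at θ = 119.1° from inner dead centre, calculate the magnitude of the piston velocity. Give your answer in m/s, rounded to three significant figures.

0.701

ω = 2π·1.93 = 12.13 rad/s
For an in-line slider-crank, x = r cosθ + √(L² − r² sin²θ), so v = −rω sinθ·[1 + r cosθ/√(L² − r² sin²θ)].
With r = 0.0738 m, L = 0.3545 m, θ = 119.1°: √(L² − r² sin²θ) = 0.34859 m.
v = −0.0738·12.13·0.87377·[1 + 0.0738·-0.48634/0.34859] = -0.70146 m/s.
|v| = 0.70146 m/s.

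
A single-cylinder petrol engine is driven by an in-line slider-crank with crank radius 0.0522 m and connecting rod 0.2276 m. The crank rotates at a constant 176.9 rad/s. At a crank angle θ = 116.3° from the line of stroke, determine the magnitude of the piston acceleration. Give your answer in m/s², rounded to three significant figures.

ω = 176.9 rad/s
x(θ) = r cosθ + √(L² − r² sin²θ); with ω constant, a = ω²·d²x/dθ².
d²x/dθ² = −r cosθ − r²(cos2θ)/√u − r⁴ sin²2θ/(4u^{3/2}),  u = L² − r² sin²θ = 0.0496118 m².
Substituting r = 0.0522 m, L = 0.2276 m, θ = 116.3°: d²x/dθ² = +0.030453 m.
a = ω²·d²x/dθ² = (176.9)²·(+0.030453) = +952.97 m/s²;  |a| = 952.97 m/s².

953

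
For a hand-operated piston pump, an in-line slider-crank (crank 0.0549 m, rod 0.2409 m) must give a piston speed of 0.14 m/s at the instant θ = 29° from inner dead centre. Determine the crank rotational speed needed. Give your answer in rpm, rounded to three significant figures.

41.8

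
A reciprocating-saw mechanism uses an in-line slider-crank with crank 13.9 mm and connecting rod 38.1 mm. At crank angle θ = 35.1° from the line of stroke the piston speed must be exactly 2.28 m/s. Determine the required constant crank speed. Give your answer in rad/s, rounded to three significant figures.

For an in-line slider-crank, |v_piston| = rω|sinθ|·[1 + r cosθ/√(L² − r² sin²θ)].
With r = 0.0139 m, L = 0.0381 m, θ = 35.1°: the bracketed kinematic factor |dx/dθ| = 0.010433 m.
ω = v/|dx/dθ| = 2.28/0.010433 = 218.55 rad/s.

219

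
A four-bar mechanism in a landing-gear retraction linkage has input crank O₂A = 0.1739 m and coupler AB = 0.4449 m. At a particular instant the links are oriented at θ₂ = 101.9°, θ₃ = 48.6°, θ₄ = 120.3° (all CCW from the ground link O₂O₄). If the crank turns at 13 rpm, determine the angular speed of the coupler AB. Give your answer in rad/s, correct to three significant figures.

ω₂ = 1.361 rad/s (from 13 rpm).
Differentiating the loop-closure r₂e^{iθ₂}+r₃e^{iθ₃}=r₁+r₄e^{iθ₄} gives r₂ω₂e^{iθ₂}+r₃ω₃e^{iθ₃}=r₄ω₄e^{iθ₄}.
Eliminating the other unknown: ω₃ = r₂ω₂ sin(θ₄−θ₂) / [r₃ sin(θ₃−θ₄)].
Numerator sine = +0.31565; denominator sine = -0.94943.
Result = 0.1739·1.361·(+0.31565) / (0.4449·(-0.94943)) = -0.17691 rad/s; magnitude 0.17691 rad/s.

0.177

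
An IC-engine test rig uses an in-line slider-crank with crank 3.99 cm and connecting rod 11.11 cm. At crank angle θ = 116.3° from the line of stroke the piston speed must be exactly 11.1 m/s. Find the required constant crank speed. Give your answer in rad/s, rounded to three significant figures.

373

For an in-line slider-crank, |v_piston| = rω|sinθ|·[1 + r cosθ/√(L² − r² sin²θ)].
With r = 0.0399 m, L = 0.1111 m, θ = 116.3°: the bracketed kinematic factor |dx/dθ| = 0.029758 m.
ω = v/|dx/dθ| = 11.1/0.029758 = 373.01 rad/s.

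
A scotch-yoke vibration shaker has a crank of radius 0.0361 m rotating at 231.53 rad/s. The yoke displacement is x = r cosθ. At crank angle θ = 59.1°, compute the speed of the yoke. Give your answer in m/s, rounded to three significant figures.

ω = 231.5 rad/s
x = r cosθ ⇒ ẋ = −rω sinθ.
|v| = rω|sinθ| = 0.0361·231.5·|sin 59.1°| = 7.1719 m/s.

7.17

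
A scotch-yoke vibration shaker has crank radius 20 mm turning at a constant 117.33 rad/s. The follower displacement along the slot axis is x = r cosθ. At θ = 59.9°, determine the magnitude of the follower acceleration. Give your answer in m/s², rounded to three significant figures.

138

ω = 117.3 rad/s
x = r cosθ ⇒ ẍ = −rω² cosθ (ω constant).
|a| = rω²|cosθ| = 0.02·(117.3)²·|cos 59.9°| = 138.08 m/s².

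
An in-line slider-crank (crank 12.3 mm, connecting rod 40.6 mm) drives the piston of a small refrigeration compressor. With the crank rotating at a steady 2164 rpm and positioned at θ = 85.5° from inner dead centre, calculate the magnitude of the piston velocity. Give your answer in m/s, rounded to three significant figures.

2.85

ω = 2π·2164/60 = 226.6 rad/s
For an in-line slider-crank, x = r cosθ + √(L² − r² sin²θ), so v = −rω sinθ·[1 + r cosθ/√(L² − r² sin²θ)].
With r = 0.0123 m, L = 0.0406 m, θ = 85.5°: √(L² − r² sin²θ) = 0.038704 m.
v = −0.0123·226.6·0.99692·[1 + 0.0123·0.07846/0.038704] = -2.848 m/s.
|v| = 2.848 m/s.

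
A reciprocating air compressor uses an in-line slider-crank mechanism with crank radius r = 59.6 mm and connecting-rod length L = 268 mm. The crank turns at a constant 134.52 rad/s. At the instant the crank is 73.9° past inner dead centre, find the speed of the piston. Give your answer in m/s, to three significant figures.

8.19

ω = 134.5 rad/s
For an in-line slider-crank, x = r cosθ + √(L² − r² sin²θ), so v = −rω sinθ·[1 + r cosθ/√(L² − r² sin²θ)].
With r = 0.0596 m, L = 0.268 m, θ = 73.9°: √(L² − r² sin²θ) = 0.26181 m.
v = −0.0596·134.5·0.96078·[1 + 0.0596·0.27731/0.26181] = -8.1892 m/s.
|v| = 8.1892 m/s.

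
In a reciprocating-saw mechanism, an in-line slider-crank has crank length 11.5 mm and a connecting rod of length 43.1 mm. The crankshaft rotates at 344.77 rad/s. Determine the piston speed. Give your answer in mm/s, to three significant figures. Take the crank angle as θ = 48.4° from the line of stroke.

3500

ω = 344.8 rad/s
For an in-line slider-crank, x = r cosθ + √(L² − r² sin²θ), so v = −rω sinθ·[1 + r cosθ/√(L² − r² sin²θ)].
With r = 0.0115 m, L = 0.0431 m, θ = 48.4°: √(L² − r² sin²θ) = 0.042233 m.
v = −0.0115·344.8·0.74780·[1 + 0.0115·0.66393/0.042233] = -3.5009 m/s.
|v| = 3.5009 m/s = 3500.9 mm/s.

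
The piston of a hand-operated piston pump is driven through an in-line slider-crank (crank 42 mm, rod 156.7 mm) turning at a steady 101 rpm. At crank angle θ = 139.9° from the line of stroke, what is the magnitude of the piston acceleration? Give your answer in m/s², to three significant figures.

ω = 2π·101/60 = 10.58 rad/s
x(θ) = r cosθ + √(L² − r² sin²θ); with ω constant, a = ω²·d²x/dθ².
d²x/dθ² = −r cosθ − r²(cos2θ)/√u − r⁴ sin²2θ/(4u^{3/2}),  u = L² − r² sin²θ = 0.023823 m².
Substituting r = 0.042 m, L = 0.1567 m, θ = 139.9°: d²x/dθ² = +0.029976 m.
a = ω²·d²x/dθ² = (10.58)²·(+0.029976) = +3.3533 m/s²;  |a| = 3.3533 m/s².

3.35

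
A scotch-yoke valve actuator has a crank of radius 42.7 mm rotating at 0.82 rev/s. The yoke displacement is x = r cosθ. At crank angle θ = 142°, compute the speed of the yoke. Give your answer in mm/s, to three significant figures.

135

ω = 5.152 rad/s (from 0.82 rev/s).
x = r cosθ ⇒ ẋ = −rω sinθ.
|v| = rω|sinθ| = 0.0427·5.152·|sin 142°| = 0.13545 m/s = 135.45 mm/s.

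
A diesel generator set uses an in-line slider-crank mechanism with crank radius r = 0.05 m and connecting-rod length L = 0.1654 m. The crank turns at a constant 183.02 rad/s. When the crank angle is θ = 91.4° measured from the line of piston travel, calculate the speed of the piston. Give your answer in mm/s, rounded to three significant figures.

9080

ω = 183 rad/s
For an in-line slider-crank, x = r cosθ + √(L² − r² sin²θ), so v = −rω sinθ·[1 + r cosθ/√(L² − r² sin²θ)].
With r = 0.05 m, L = 0.1654 m, θ = 91.4°: √(L² − r² sin²θ) = 0.15767 m.
v = −0.05·183·0.99970·[1 + 0.05·-0.02443/0.15767] = -9.0774 m/s.
|v| = 9.0774 m/s = 9077.4 mm/s.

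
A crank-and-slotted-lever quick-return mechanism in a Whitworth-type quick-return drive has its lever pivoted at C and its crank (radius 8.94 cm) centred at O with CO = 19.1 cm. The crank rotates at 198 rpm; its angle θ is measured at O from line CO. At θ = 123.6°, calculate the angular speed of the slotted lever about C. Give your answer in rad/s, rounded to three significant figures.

ω = 20.73 rad/s (from 198 rpm).
Crank pin A relative to C: A = (d + r cosθ, r sinθ); lever angle φ = atan2(r sinθ, d + r cosθ).
Differentiating tanφ: φ̇ = rω(d cosθ + r)/(d² + r² + 2dr cosθ).
d² + r² + 2dr cosθ = |CA|² = 0.0255746 m²;  d cosθ + r = -0.016298 m.
|ω_lever| = |0.0894·20.73·-0.016298| / 0.0255746 = 1.1813 rad/s.

1.18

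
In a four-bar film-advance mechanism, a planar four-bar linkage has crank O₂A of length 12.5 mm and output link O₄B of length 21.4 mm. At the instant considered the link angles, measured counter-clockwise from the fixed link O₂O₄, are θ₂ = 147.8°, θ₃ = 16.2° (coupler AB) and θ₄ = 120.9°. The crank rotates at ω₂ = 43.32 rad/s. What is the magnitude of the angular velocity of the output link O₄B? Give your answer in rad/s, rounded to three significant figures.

19.6

ω₂ = 43.32 rad/s
Differentiating the loop-closure r₂e^{iθ₂}+r₃e^{iθ₃}=r₁+r₄e^{iθ₄} gives r₂ω₂e^{iθ₂}+r₃ω₃e^{iθ₃}=r₄ω₄e^{iθ₄}.
Eliminating the other unknown: ω₄ = r₂ω₂ sin(θ₂−θ₃) / [r₄ sin(θ₄−θ₃)].
Numerator sine = +0.74780; denominator sine = +0.96727.
Result = 0.0125·43.32·(+0.74780) / (0.0214·(+0.96727)) = +19.562 rad/s; magnitude 19.562 rad/s.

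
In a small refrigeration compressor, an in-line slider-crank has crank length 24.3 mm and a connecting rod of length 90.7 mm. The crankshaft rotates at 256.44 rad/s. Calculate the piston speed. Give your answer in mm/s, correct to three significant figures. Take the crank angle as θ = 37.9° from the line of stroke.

ω = 256.4 rad/s
For an in-line slider-crank, x = r cosθ + √(L² − r² sin²θ), so v = −rω sinθ·[1 + r cosθ/√(L² − r² sin²θ)].
With r = 0.0243 m, L = 0.0907 m, θ = 37.9°: √(L² − r² sin²θ) = 0.089463 m.
v = −0.0243·256.4·0.61429·[1 + 0.0243·0.78908/0.089463] = -4.6484 m/s.
|v| = 4.6484 m/s = 4648.4 mm/s.

4650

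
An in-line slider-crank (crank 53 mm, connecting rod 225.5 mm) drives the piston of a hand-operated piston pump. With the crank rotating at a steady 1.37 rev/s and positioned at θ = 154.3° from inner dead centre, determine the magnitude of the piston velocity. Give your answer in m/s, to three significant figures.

0.156

ω = 2π·1.37 = 8.608 rad/s
For an in-line slider-crank, x = r cosθ + √(L² − r² sin²θ), so v = −rω sinθ·[1 + r cosθ/√(L² − r² sin²θ)].
With r = 0.053 m, L = 0.2255 m, θ = 154.3°: √(L² − r² sin²θ) = 0.22433 m.
v = −0.053·8.608·0.43366·[1 + 0.053·-0.90108/0.22433] = -0.15573 m/s.
|v| = 0.15573 m/s.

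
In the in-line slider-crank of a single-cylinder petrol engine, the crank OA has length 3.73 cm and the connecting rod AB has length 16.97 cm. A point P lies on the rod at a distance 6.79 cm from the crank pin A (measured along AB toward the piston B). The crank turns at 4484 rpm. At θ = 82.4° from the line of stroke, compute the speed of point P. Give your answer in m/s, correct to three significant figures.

17.6

ω = 469.6 rad/s.  Crank-pin speed |V_A| = rω = 17.515 m/s, perpendicular to OA.
Rod angle: sinφ = −(r/L) sinθ ⇒ φ = -12.584°; ω_rod = −rω cosθ/√(L²−r²sin²θ) = -13.986 rad/s.
V_P = V_A + ω_rod × AP, with AP = 0.0679 m along the rod.
Components: V_Px = −rω sinθ − a·ω_rod·sinφ = -17.568 m/s;  V_Py = rω cosθ + a·ω_rod·cosφ = +1.3896 m/s.
|V_P| = √(V_Px² + V_Py²) = 17.623 m/s.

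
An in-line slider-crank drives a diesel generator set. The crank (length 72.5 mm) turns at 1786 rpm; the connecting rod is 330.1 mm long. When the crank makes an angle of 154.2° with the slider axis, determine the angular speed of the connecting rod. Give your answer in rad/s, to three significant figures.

37.2

ω = 187 rad/s (converted from 1786 rpm).
The rod makes angle φ with the slider axis where L sinφ = r sinθ; differentiating, L cosφ·φ̇ = r ω cosθ.
L cosφ = √(L² − r² sin²θ) = 0.32859 m.
|ω_rod| = r ω |cosθ| / √(L² − r² sin²θ) = 0.0725·187·0.90032/0.32859 = 37.153 rad/s.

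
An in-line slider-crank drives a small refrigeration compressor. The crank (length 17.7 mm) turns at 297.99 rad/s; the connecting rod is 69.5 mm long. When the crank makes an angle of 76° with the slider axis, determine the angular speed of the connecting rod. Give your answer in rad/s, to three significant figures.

18.9

ω = 298 rad/s
The rod makes angle φ with the slider axis where L sinφ = r sinθ; differentiating, L cosφ·φ̇ = r ω cosθ.
L cosφ = √(L² − r² sin²θ) = 0.067345 m.
|ω_rod| = r ω |cosθ| / √(L² − r² sin²θ) = 0.0177·298·0.24192/0.067345 = 18.947 rad/s.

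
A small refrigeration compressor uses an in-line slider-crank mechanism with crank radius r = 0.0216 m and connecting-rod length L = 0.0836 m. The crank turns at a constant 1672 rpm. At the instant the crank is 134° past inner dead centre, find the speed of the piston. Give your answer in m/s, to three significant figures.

2.22

ω = 2π·1672/60 = 175.1 rad/s
For an in-line slider-crank, x = r cosθ + √(L² − r² sin²θ), so v = −rω sinθ·[1 + r cosθ/√(L² − r² sin²θ)].
With r = 0.0216 m, L = 0.0836 m, θ = 134°: √(L² − r² sin²θ) = 0.082143 m.
v = −0.0216·175.1·0.71934·[1 + 0.0216·-0.69466/0.082143] = -2.2236 m/s.
|v| = 2.2236 m/s.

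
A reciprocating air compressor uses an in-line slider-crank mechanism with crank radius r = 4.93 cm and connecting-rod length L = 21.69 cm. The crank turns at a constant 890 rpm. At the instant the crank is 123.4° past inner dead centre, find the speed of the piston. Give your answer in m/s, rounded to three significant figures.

3.35

ω = 2π·890/60 = 93.2 rad/s
For an in-line slider-crank, x = r cosθ + √(L² − r² sin²θ), so v = −rω sinθ·[1 + r cosθ/√(L² − r² sin²θ)].
With r = 0.0493 m, L = 0.2169 m, θ = 123.4°: √(L² − r² sin²θ) = 0.21296 m.
v = −0.0493·93.2·0.83485·[1 + 0.0493·-0.55048/0.21296] = -3.3471 m/s.
|v| = 3.3471 m/s.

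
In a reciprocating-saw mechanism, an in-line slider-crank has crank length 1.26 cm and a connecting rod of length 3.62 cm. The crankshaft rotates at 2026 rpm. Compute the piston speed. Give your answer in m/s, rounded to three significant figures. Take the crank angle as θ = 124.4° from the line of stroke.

1.75

ω = 2π·2026/60 = 212.2 rad/s
For an in-line slider-crank, x = r cosθ + √(L² − r² sin²θ), so v = −rω sinθ·[1 + r cosθ/√(L² − r² sin²θ)].
With r = 0.0126 m, L = 0.0362 m, θ = 124.4°: √(L² − r² sin²θ) = 0.034675 m.
v = −0.0126·212.2·0.82511·[1 + 0.0126·-0.56497/0.034675] = -1.7529 m/s.
|v| = 1.7529 m/s.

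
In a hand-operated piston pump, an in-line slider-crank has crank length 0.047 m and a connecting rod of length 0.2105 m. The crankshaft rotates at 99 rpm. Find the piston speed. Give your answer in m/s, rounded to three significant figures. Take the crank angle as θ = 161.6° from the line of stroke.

0.121

ω = 2π·99/60 = 10.37 rad/s
For an in-line slider-crank, x = r cosθ + √(L² − r² sin²θ), so v = −rω sinθ·[1 + r cosθ/√(L² − r² sin²θ)].
With r = 0.047 m, L = 0.2105 m, θ = 161.6°: √(L² − r² sin²θ) = 0.20998 m.
v = −0.047·10.37·0.31565·[1 + 0.047·-0.94888/0.20998] = -0.12114 m/s.
|v| = 0.12114 m/s.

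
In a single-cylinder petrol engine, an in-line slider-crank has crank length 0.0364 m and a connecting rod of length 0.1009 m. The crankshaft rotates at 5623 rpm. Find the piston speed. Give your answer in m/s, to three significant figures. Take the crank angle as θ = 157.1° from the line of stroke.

5.54

ω = 2π·5623/60 = 588.8 rad/s
For an in-line slider-crank, x = r cosθ + √(L² − r² sin²θ), so v = −rω sinθ·[1 + r cosθ/√(L² − r² sin²θ)].
With r = 0.0364 m, L = 0.1009 m, θ = 157.1°: √(L² − r² sin²θ) = 0.099901 m.
v = −0.0364·588.8·0.38912·[1 + 0.0364·-0.92119/0.099901] = -5.541 m/s.
|v| = 5.541 m/s.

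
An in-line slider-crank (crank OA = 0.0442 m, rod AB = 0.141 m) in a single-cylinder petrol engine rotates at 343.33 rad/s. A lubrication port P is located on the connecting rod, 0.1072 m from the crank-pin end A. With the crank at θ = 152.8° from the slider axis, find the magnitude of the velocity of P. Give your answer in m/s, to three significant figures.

6.34

ω = 343.3 rad/s.  Crank-pin speed |V_A| = rω = 15.175 m/s, perpendicular to OA.
Rod angle: sinφ = −(r/L) sinθ ⇒ φ = -8.238°; ω_rod = −rω cosθ/√(L²−r²sin²θ) = +96.722 rad/s.
V_P = V_A + ω_rod × AP, with AP = 0.1072 m along the rod.
Components: V_Px = −rω sinθ − a·ω_rod·sinφ = -5.4508 m/s;  V_Py = rω cosθ + a·ω_rod·cosφ = -3.2355 m/s.
|V_P| = √(V_Px² + V_Py²) = 6.3388 m/s.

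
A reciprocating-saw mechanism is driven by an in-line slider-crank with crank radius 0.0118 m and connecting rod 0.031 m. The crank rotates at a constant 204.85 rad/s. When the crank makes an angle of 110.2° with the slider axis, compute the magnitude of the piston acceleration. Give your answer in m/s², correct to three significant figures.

321

ω = 204.8 rad/s
x(θ) = r cosθ + √(L² − r² sin²θ); with ω constant, a = ω²·d²x/dθ².
d²x/dθ² = −r cosθ − r²(cos2θ)/√u − r⁴ sin²2θ/(4u^{3/2}),  u = L² − r² sin²θ = 0.000838362 m².
Substituting r = 0.0118 m, L = 0.031 m, θ = 110.2°: d²x/dθ² = +0.0076528 m.
a = ω²·d²x/dθ² = (204.8)²·(+0.0076528) = +321.14 m/s²;  |a| = 321.14 m/s².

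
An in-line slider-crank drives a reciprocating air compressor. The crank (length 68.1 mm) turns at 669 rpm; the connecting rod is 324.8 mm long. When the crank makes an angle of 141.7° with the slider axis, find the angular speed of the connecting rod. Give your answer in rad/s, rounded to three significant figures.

11.6

ω = 70.06 rad/s (converted from 669 rpm).
The rod makes angle φ with the slider axis where L sinφ = r sinθ; differentiating, L cosφ·φ̇ = r ω cosθ.
L cosφ = √(L² − r² sin²θ) = 0.32205 m.
|ω_rod| = r ω |cosθ| / √(L² − r² sin²θ) = 0.0681·70.06·0.78478/0.32205 = 11.626 rad/s.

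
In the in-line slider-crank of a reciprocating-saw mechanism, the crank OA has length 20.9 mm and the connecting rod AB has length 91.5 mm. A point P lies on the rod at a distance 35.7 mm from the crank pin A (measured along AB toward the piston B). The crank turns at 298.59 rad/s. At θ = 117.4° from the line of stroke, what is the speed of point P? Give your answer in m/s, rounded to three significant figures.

5.59

ω = 298.6 rad/s.  Crank-pin speed |V_A| = rω = 6.2405 m/s, perpendicular to OA.
Rod angle: sinφ = −(r/L) sinθ ⇒ φ = -11.700°; ω_rod = −rω cosθ/√(L²−r²sin²θ) = +32.053 rad/s.
V_P = V_A + ω_rod × AP, with AP = 0.0357 m along the rod.
Components: V_Px = −rω sinθ − a·ω_rod·sinφ = -5.3084 m/s;  V_Py = rω cosθ + a·ω_rod·cosφ = -1.7514 m/s.
|V_P| = √(V_Px² + V_Py²) = 5.5898 m/s.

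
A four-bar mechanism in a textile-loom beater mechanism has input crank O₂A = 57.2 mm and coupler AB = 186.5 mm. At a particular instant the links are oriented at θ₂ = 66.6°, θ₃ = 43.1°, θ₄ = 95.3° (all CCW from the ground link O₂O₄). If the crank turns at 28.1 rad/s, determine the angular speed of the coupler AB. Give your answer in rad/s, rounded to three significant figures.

ω₂ = 28.1 rad/s
Differentiating the loop-closure r₂e^{iθ₂}+r₃e^{iθ₃}=r₁+r₄e^{iθ₄} gives r₂ω₂e^{iθ₂}+r₃ω₃e^{iθ₃}=r₄ω₄e^{iθ₄}.
Eliminating the other unknown: ω₃ = r₂ω₂ sin(θ₄−θ₂) / [r₃ sin(θ₃−θ₄)].
Numerator sine = +0.48022; denominator sine = -0.79016.
Result = 0.0572·28.1·(+0.48022) / (0.1865·(-0.79016)) = -5.2379 rad/s; magnitude 5.2379 rad/s.

5.24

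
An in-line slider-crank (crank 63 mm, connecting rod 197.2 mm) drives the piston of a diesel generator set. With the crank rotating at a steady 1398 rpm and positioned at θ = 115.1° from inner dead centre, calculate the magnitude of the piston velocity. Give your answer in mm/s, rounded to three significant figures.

7170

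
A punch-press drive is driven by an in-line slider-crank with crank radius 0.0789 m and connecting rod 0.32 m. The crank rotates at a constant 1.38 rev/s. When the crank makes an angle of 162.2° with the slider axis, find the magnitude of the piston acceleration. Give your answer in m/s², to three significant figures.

ω = 2π·1.38 = 8.671 rad/s
x(θ) = r cosθ + √(L² − r² sin²θ); with ω constant, a = ω²·d²x/dθ².
d²x/dθ² = −r cosθ − r²(cos2θ)/√u − r⁴ sin²2θ/(4u^{3/2}),  u = L² − r² sin²θ = 0.101818 m².
Substituting r = 0.0789 m, L = 0.32 m, θ = 162.2°: d²x/dθ² = +0.059159 m.
a = ω²·d²x/dθ² = (8.671)²·(+0.059159) = +4.4477 m/s²;  |a| = 4.4477 m/s².

4.45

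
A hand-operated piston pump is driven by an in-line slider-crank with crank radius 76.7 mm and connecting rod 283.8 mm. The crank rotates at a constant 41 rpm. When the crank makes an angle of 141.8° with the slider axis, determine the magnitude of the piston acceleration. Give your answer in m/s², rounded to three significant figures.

ω = 2π·41/60 = 4.294 rad/s
x(θ) = r cosθ + √(L² − r² sin²θ); with ω constant, a = ω²·d²x/dθ².
d²x/dθ² = −r cosθ − r²(cos2θ)/√u − r⁴ sin²2θ/(4u^{3/2}),  u = L² − r² sin²θ = 0.0782927 m².
Substituting r = 0.0767 m, L = 0.2838 m, θ = 141.8°: d²x/dθ² = +0.054958 m.
a = ω²·d²x/dθ² = (4.294)²·(+0.054958) = +1.0131 m/s²;  |a| = 1.0131 m/s².

1.01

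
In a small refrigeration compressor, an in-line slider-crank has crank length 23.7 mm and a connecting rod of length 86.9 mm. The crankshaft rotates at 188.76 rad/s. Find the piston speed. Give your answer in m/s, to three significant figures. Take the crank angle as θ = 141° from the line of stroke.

ω = 188.8 rad/s
For an in-line slider-crank, x = r cosθ + √(L² − r² sin²θ), so v = −rω sinθ·[1 + r cosθ/√(L² − r² sin²θ)].
With r = 0.0237 m, L = 0.0869 m, θ = 141°: √(L² − r² sin²θ) = 0.08561 m.
v = −0.0237·188.8·0.62932·[1 + 0.0237·-0.77715/0.08561] = -2.2096 m/s.
|v| = 2.2096 m/s.

2.21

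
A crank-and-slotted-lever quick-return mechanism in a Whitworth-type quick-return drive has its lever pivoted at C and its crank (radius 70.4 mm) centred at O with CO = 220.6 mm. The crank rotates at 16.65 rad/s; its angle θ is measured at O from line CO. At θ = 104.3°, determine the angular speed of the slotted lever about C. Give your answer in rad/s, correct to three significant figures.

0.406

ω = 16.65 rad/s
Crank pin A relative to C: A = (d + r cosθ, r sinθ); lever angle φ = atan2(r sinθ, d + r cosθ).
Differentiating tanφ: φ̇ = rω(d cosθ + r)/(d² + r² + 2dr cosθ).
d² + r² + 2dr cosθ = |CA|² = 0.0459486 m²;  d cosθ + r = +0.015912 m.
|ω_lever| = |0.0704·16.65·+0.015912| / 0.0459486 = 0.40592 rad/s.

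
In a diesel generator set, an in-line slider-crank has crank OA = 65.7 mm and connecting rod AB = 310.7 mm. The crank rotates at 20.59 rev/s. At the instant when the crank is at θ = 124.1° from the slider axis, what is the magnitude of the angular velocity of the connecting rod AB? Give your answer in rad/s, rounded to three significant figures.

ω = 129.4 rad/s (converted from 20.59 rev/s).
The rod makes angle φ with the slider axis where L sinφ = r sinθ; differentiating, L cosφ·φ̇ = r ω cosθ.
L cosφ = √(L² − r² sin²θ) = 0.3059 m.
|ω_rod| = r ω |cosθ| / √(L² − r² sin²θ) = 0.0657·129.4·0.56064/0.3059 = 15.578 rad/s.

15.6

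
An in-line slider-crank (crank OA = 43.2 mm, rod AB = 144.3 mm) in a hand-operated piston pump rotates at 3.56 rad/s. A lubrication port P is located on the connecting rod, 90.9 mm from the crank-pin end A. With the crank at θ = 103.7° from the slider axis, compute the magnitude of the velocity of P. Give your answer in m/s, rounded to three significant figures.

0.143

ω = 3.56 rad/s.  Crank-pin speed |V_A| = rω = 0.15379 m/s, perpendicular to OA.
Rod angle: sinφ = −(r/L) sinθ ⇒ φ = -16.909°; ω_rod = −rω cosθ/√(L²−r²sin²θ) = +0.26382 rad/s.
V_P = V_A + ω_rod × AP, with AP = 0.0909 m along the rod.
Components: V_Px = −rω sinθ − a·ω_rod·sinφ = -0.14244 m/s;  V_Py = rω cosθ + a·ω_rod·cosφ = -0.013479 m/s.
|V_P| = √(V_Px² + V_Py²) = 0.14308 m/s.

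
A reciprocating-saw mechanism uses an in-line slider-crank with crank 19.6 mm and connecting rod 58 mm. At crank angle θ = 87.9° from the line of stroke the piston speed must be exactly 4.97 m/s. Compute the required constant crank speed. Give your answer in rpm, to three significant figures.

2390

For an in-line slider-crank, |v_piston| = rω|sinθ|·[1 + r cosθ/√(L² − r² sin²θ)].
With r = 0.0196 m, L = 0.058 m, θ = 87.9°: the bracketed kinematic factor |dx/dθ| = 0.019845 m.
ω = v/|dx/dθ| = 4.97/0.019845 = 250.45 rad/s.
N = 60ω/(2π) = 2391.6 rpm.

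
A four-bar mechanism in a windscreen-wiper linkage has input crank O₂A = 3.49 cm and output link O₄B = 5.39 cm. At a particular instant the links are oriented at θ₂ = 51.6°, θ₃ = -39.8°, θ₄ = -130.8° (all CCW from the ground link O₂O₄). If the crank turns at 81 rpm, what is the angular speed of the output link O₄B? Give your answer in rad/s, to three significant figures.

5.49

ω₂ = 8.482 rad/s (from 81 rpm).
Differentiating the loop-closure r₂e^{iθ₂}+r₃e^{iθ₃}=r₁+r₄e^{iθ₄} gives r₂ω₂e^{iθ₂}+r₃ω₃e^{iθ₃}=r₄ω₄e^{iθ₄}.
Eliminating the other unknown: ω₄ = r₂ω₂ sin(θ₂−θ₃) / [r₄ sin(θ₄−θ₃)].
Numerator sine = +0.99970; denominator sine = -0.99985.
Result = 0.0349·8.482·(+0.99970) / (0.0539·(-0.99985)) = -5.4914 rad/s; magnitude 5.4914 rad/s.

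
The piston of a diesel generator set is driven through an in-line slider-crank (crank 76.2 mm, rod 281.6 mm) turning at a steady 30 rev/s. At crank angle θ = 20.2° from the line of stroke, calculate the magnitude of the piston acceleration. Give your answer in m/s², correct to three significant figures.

3110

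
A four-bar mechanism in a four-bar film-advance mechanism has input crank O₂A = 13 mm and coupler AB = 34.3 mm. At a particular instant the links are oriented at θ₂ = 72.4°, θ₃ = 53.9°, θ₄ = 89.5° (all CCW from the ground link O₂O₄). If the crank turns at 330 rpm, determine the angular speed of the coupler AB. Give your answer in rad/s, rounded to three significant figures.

6.62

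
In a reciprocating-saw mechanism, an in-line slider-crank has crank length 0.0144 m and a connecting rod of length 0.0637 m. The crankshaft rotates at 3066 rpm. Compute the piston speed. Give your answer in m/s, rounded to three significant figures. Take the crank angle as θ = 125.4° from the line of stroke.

ω = 2π·3066/60 = 321.1 rad/s
For an in-line slider-crank, x = r cosθ + √(L² − r² sin²θ), so v = −rω sinθ·[1 + r cosθ/√(L² − r² sin²θ)].
With r = 0.0144 m, L = 0.0637 m, θ = 125.4°: √(L² − r² sin²θ) = 0.062609 m.
v = −0.0144·321.1·0.81513·[1 + 0.0144·-0.57928/0.062609] = -3.2666 m/s.
|v| = 3.2666 m/s.

3.27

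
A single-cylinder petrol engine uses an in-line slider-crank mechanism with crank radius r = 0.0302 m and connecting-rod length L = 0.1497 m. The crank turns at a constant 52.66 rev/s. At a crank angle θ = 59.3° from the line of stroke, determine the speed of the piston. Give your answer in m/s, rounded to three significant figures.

9.49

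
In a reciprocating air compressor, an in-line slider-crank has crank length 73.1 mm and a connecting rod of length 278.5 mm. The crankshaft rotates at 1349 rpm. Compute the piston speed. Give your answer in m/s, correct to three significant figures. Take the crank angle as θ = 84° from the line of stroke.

ω = 2π·1349/60 = 141.3 rad/s
For an in-line slider-crank, x = r cosθ + √(L² − r² sin²θ), so v = −rω sinθ·[1 + r cosθ/√(L² − r² sin²θ)].
With r = 0.0731 m, L = 0.2785 m, θ = 84°: √(L² − r² sin²θ) = 0.26884 m.
v = −0.0731·141.3·0.99452·[1 + 0.0731·0.10453/0.26884] = -10.562 m/s.
|v| = 10.562 m/s.

10.6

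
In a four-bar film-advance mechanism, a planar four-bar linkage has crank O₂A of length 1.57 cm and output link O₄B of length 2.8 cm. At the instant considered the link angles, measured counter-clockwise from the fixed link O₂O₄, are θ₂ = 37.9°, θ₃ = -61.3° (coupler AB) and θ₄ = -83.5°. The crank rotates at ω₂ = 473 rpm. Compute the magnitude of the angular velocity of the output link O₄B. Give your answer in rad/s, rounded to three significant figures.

72.6

ω₂ = 49.53 rad/s (from 473 rpm).
Differentiating the loop-closure r₂e^{iθ₂}+r₃e^{iθ₃}=r₁+r₄e^{iθ₄} gives r₂ω₂e^{iθ₂}+r₃ω₃e^{iθ₃}=r₄ω₄e^{iθ₄}.
Eliminating the other unknown: ω₄ = r₂ω₂ sin(θ₂−θ₃) / [r₄ sin(θ₄−θ₃)].
Numerator sine = +0.98714; denominator sine = -0.37784.
Result = 0.0157·49.53·(+0.98714) / (0.028·(-0.37784)) = -72.56 rad/s; magnitude 72.56 rad/s.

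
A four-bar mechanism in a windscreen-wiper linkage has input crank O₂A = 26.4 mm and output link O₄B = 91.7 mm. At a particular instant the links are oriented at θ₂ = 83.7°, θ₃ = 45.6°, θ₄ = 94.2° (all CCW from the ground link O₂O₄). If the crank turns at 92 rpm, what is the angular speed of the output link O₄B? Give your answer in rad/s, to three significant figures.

ω₂ = 9.634 rad/s (from 92 rpm).
Differentiating the loop-closure r₂e^{iθ₂}+r₃e^{iθ₃}=r₁+r₄e^{iθ₄} gives r₂ω₂e^{iθ₂}+r₃ω₃e^{iθ₃}=r₄ω₄e^{iθ₄}.
Eliminating the other unknown: ω₄ = r₂ω₂ sin(θ₂−θ₃) / [r₄ sin(θ₄−θ₃)].
Numerator sine = +0.61704; denominator sine = +0.75011.
Result = 0.0264·9.634·(+0.61704) / (0.0917·(+0.75011)) = +2.2816 rad/s; magnitude 2.2816 rad/s.

2.28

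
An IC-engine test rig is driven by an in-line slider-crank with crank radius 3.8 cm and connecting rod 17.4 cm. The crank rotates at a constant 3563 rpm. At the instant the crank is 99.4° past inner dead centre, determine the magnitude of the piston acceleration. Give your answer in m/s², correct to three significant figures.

1980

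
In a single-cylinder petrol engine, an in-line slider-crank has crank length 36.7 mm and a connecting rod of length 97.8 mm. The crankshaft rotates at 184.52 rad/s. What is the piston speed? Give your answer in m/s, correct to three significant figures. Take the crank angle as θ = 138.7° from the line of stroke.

3.17

ω = 184.5 rad/s
For an in-line slider-crank, x = r cosθ + √(L² − r² sin²θ), so v = −rω sinθ·[1 + r cosθ/√(L² − r² sin²θ)].
With r = 0.0367 m, L = 0.0978 m, θ = 138.7°: √(L² − r² sin²θ) = 0.094753 m.
v = −0.0367·184.5·0.66000·[1 + 0.0367·-0.75126/0.094753] = -3.1689 m/s.
|v| = 3.1689 m/s.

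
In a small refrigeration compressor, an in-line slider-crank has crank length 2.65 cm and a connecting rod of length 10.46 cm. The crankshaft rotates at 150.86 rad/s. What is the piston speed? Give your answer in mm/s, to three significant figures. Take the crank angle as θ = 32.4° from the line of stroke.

ω = 150.9 rad/s
For an in-line slider-crank, x = r cosθ + √(L² − r² sin²θ), so v = −rω sinθ·[1 + r cosθ/√(L² − r² sin²θ)].
With r = 0.0265 m, L = 0.1046 m, θ = 32.4°: √(L² − r² sin²θ) = 0.10363 m.
v = −0.0265·150.9·0.53583·[1 + 0.0265·0.84433/0.10363] = -2.6046 m/s.
|v| = 2.6046 m/s = 2604.6 mm/s.

2600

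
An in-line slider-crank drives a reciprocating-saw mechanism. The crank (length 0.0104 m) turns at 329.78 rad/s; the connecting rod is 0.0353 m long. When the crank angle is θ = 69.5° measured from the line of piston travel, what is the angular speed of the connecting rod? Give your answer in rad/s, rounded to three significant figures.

ω = 329.8 rad/s
The rod makes angle φ with the slider axis where L sinφ = r sinθ; differentiating, L cosφ·φ̇ = r ω cosθ.
L cosφ = √(L² − r² sin²θ) = 0.033929 m.
|ω_rod| = r ω |cosθ| / √(L² − r² sin²θ) = 0.0104·329.8·0.35021/0.033929 = 35.4 rad/s.

35.4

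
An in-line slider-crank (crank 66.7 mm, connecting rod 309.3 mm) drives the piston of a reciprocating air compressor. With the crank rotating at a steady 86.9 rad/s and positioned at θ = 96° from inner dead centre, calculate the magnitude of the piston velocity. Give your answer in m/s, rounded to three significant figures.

ω = 86.9 rad/s
For an in-line slider-crank, x = r cosθ + √(L² − r² sin²θ), so v = −rω sinθ·[1 + r cosθ/√(L² − r² sin²θ)].
With r = 0.0667 m, L = 0.3093 m, θ = 96°: √(L² − r² sin²θ) = 0.3021 m.
v = −0.0667·86.9·0.99452·[1 + 0.0667·-0.10453/0.3021] = -5.6314 m/s.
|v| = 5.6314 m/s.

5.63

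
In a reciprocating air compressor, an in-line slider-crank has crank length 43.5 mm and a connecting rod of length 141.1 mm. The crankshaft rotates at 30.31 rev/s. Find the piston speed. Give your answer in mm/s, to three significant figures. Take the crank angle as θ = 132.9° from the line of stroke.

4760

ω = 2π·30.3 = 190.4 rad/s
For an in-line slider-crank, x = r cosθ + √(L² − r² sin²θ), so v = −rω sinθ·[1 + r cosθ/√(L² − r² sin²θ)].
With r = 0.0435 m, L = 0.1411 m, θ = 132.9°: √(L² − r² sin²θ) = 0.13745 m.
v = −0.0435·190.4·0.73254·[1 + 0.0435·-0.68072/0.13745] = -4.7613 m/s.
|v| = 4.7613 m/s = 4761.3 mm/s.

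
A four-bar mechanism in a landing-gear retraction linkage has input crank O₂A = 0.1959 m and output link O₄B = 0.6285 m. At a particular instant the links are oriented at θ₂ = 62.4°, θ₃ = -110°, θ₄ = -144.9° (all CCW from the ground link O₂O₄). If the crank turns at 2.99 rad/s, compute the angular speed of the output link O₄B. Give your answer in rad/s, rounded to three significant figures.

0.215

ω₂ = 2.99 rad/s
Differentiating the loop-closure r₂e^{iθ₂}+r₃e^{iθ₃}=r₁+r₄e^{iθ₄} gives r₂ω₂e^{iθ₂}+r₃ω₃e^{iθ₃}=r₄ω₄e^{iθ₄}.
Eliminating the other unknown: ω₄ = r₂ω₂ sin(θ₂−θ₃) / [r₄ sin(θ₄−θ₃)].
Numerator sine = +0.13226; denominator sine = -0.57215.
Result = 0.1959·2.99·(+0.13226) / (0.6285·(-0.57215)) = -0.21543 rad/s; magnitude 0.21543 rad/s.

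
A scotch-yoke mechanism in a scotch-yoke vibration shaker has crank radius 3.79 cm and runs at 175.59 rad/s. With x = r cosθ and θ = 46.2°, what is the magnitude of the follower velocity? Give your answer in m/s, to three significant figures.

ω = 175.6 rad/s
x = r cosθ ⇒ ẋ = −rω sinθ.
|v| = rω|sinθ| = 0.0379·175.6·|sin 46.2°| = 4.8032 m/s.

4.80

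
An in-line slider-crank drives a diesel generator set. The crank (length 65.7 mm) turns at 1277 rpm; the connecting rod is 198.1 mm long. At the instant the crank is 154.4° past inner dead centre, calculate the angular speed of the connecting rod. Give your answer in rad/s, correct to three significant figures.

ω = 133.7 rad/s (converted from 1277 rpm).
The rod makes angle φ with the slider axis where L sinφ = r sinθ; differentiating, L cosφ·φ̇ = r ω cosθ.
L cosφ = √(L² − r² sin²θ) = 0.19606 m.
|ω_rod| = r ω |cosθ| / √(L² − r² sin²θ) = 0.0657·133.7·0.90183/0.19606 = 40.414 rad/s.

40.4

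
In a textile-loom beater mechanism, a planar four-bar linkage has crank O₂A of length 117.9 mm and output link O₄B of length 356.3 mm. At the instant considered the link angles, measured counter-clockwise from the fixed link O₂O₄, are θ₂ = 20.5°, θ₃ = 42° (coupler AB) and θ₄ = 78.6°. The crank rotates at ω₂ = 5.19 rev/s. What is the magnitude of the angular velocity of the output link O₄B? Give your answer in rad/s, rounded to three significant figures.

ω₂ = 32.61 rad/s (from 5.19 rev/s).
Differentiating the loop-closure r₂e^{iθ₂}+r₃e^{iθ₃}=r₁+r₄e^{iθ₄} gives r₂ω₂e^{iθ₂}+r₃ω₃e^{iθ₃}=r₄ω₄e^{iθ₄}.
Eliminating the other unknown: ω₄ = r₂ω₂ sin(θ₂−θ₃) / [r₄ sin(θ₄−θ₃)].
Numerator sine = -0.36650; denominator sine = +0.59622.
Result = 0.1179·32.61·(-0.36650) / (0.3563·(+0.59622)) = -6.633 rad/s; magnitude 6.633 rad/s.

6.63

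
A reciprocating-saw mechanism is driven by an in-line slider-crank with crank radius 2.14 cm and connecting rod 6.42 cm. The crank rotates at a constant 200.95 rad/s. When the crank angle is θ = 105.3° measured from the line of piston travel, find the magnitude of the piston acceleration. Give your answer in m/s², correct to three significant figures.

487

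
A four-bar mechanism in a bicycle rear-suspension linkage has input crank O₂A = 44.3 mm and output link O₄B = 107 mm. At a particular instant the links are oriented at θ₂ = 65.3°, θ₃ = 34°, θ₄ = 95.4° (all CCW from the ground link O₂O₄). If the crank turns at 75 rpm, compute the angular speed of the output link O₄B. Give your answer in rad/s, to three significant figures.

1.92

ω₂ = 7.854 rad/s (from 75 rpm).
Differentiating the loop-closure r₂e^{iθ₂}+r₃e^{iθ₃}=r₁+r₄e^{iθ₄} gives r₂ω₂e^{iθ₂}+r₃ω₃e^{iθ₃}=r₄ω₄e^{iθ₄}.
Eliminating the other unknown: ω₄ = r₂ω₂ sin(θ₂−θ₃) / [r₄ sin(θ₄−θ₃)].
Numerator sine = +0.51952; denominator sine = +0.87798.
Result = 0.0443·7.854·(+0.51952) / (0.107·(+0.87798)) = +1.9241 rad/s; magnitude 1.9241 rad/s.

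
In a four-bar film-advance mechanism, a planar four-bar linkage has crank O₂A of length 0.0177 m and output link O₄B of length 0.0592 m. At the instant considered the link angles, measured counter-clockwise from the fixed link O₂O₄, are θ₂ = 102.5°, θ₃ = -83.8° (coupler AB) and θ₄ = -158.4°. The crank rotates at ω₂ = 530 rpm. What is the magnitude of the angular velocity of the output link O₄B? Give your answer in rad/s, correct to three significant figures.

1.89

ω₂ = 55.5 rad/s (from 530 rpm).
Differentiating the loop-closure r₂e^{iθ₂}+r₃e^{iθ₃}=r₁+r₄e^{iθ₄} gives r₂ω₂e^{iθ₂}+r₃ω₃e^{iθ₃}=r₄ω₄e^{iθ₄}.
Eliminating the other unknown: ω₄ = r₂ω₂ sin(θ₂−θ₃) / [r₄ sin(θ₄−θ₃)].
Numerator sine = -0.10973; denominator sine = -0.96410.
Result = 0.0177·55.5·(-0.10973) / (0.0592·(-0.96410)) = +1.8888 rad/s; magnitude 1.8888 rad/s.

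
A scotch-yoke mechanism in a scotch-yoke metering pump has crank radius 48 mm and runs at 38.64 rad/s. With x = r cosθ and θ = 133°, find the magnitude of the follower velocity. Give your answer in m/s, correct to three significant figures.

1.36

ω = 38.64 rad/s
x = r cosθ ⇒ ẋ = −rω sinθ.
|v| = rω|sinθ| = 0.048·38.64·|sin 133°| = 1.3565 m/s.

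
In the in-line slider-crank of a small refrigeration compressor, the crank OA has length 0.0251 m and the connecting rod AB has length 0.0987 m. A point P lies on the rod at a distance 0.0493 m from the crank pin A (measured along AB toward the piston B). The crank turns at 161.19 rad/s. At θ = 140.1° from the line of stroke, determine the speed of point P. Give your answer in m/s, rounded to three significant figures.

2.81

ω = 161.2 rad/s.  Crank-pin speed |V_A| = rω = 4.0459 m/s, perpendicular to OA.
Rod angle: sinφ = −(r/L) sinθ ⇒ φ = -9.388°; ω_rod = −rω cosθ/√(L²−r²sin²θ) = +31.874 rad/s.
V_P = V_A + ω_rod × AP, with AP = 0.0493 m along the rod.
Components: V_Px = −rω sinθ − a·ω_rod·sinφ = -2.3389 m/s;  V_Py = rω cosθ + a·ω_rod·cosφ = -1.5535 m/s.
|V_P| = √(V_Px² + V_Py²) = 2.8078 m/s.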